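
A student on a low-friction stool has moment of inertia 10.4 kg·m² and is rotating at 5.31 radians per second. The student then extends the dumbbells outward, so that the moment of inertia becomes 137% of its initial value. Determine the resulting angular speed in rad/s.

ω₂ ≈ 3.88 rad/s

With no external torque about the axis, L is conserved: I₁ω₁ = I₂ω₂.
I₂ = 1.37 × 10.4 = 14.25 kg·m².
ω₂ = I₁ω₁ / I₂ = (10.40)(5.31 rad/s) / (14.25) = 3.876 rad/s.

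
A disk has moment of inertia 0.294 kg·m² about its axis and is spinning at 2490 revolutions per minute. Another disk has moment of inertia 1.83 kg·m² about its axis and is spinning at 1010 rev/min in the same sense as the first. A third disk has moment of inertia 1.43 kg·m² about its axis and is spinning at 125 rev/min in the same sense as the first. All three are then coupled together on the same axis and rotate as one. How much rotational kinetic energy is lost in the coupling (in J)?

ΔKE lost ≈ 8610 J

No external torque acts about the common axis, so total angular momentum is conserved.
Taking A's sense as positive: L = (0.2940)(2490) + (1.830)(1010) + (1.430)(125) = 2759 kg·m²·rpm.
Combined I = 0.2940 + 1.830 + 1.430 = 3.554 kg·m².
ω_f = L / I = 2759 / 3.554 = 776.3 rpm.
KE_i = ½ΣIω² = 20350 J; KE_f = ½(3.554)(81.30)² = 11740 J.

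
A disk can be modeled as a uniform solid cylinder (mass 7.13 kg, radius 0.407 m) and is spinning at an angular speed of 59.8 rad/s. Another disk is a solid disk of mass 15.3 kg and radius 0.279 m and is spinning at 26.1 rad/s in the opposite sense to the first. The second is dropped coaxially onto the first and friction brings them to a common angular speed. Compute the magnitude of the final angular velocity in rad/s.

No external torque acts about the common axis, so total angular momentum is conserved.
Moments of inertia: I_A = ½(7.13)(0.407)² = 0.5905 kg·m²; I_B = ½(15.3)(0.279)² = 0.5955 kg·m².
Taking A's sense as positive: L = (0.5905)(59.8) − (0.5955)(26.1) = 19.77 kg·m²·rad/s.
Combined I = 0.5905 + 0.5955 = 1.186 kg·m².
ω_f = L / I = 19.77 / 1.186 = 16.67 rad/s.

|ω_f| ≈ 16.7 rad/s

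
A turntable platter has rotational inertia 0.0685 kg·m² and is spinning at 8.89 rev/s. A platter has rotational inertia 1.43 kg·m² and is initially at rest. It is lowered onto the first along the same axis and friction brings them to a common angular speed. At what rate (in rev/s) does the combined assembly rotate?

The coupling torques are internal; angular momentum about the shared axis is conserved.
Taking A's sense as positive: L = (0.06850)(8.89) = 0.6090 kg·m²·rev/s.
Combined I = 0.06850 + 1.430 = 1.498 kg·m².
ω_f = L / I = 0.6090 / 1.498 = 0.4064 rev/s.

|ω_f| ≈ 0.406 rev/s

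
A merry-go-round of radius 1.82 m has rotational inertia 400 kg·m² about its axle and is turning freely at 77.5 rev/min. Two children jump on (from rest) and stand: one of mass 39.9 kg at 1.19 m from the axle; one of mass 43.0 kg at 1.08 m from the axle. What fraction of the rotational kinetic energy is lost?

fraction ≈ 0.211

The added mass arrives with no angular momentum about the axle, and any external torque about the axle is negligible, so the system's angular momentum is conserved.
Added inertia Σmr² = (39.9)(1.19)² + (43.0)(1.08)² = 106.7 kg·m²; I_f = 400.0 + 106.7 = 506.7 kg·m².
ω_f = I_p ω_i / I_f = (400.0)(77.5) / 506.7 = 61.19 rpm.
KE_i = ½(400.0)(8.116 rad/s)² = 13170 J; KE_f = ½(506.7)(6.407)² = 10400 J.
Fraction lost = 0.2105.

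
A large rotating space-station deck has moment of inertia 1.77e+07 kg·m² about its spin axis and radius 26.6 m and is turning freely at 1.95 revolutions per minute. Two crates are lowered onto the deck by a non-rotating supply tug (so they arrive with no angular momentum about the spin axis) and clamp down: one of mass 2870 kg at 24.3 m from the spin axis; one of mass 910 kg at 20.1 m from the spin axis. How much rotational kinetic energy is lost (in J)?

energy lost ≈ 38500 J

No external torque acts about the spin axis; L_before = L_after.
Added inertia Σmr² = (2870)(24.3)² + (910)(20.1)² = 2.062e+06 kg·m²; I_f = 1.770e+07 + 2.062e+06 = 1.976e+07 kg·m².
ω_f = I_p ω_i / I_f = (1.770e+07)(1.95) / 1.976e+07 = 1.747 rpm.
KE_i = ½(1.770e+07)(0.2042 rad/s)² = 3.690e+05 J; KE_f = ½(1.976e+07)(0.1829)² = 3.305e+05 J.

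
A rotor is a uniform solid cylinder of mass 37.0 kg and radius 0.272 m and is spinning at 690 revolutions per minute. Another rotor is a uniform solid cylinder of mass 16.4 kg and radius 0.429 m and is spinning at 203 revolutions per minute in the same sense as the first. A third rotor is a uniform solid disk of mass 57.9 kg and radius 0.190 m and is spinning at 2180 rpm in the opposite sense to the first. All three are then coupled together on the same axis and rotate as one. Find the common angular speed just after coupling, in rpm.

|ω_f| ≈ 262 rpm

No external torque acts about the common axis, so total angular momentum is conserved.
Moments of inertia: I_A = ½(37.0)(0.272)² = 1.369 kg·m²; I_B = ½(16.4)(0.429)² = 1.509 kg·m²; I_C = ½(57.9)(0.190)² = 1.045 kg·m².
Taking A's sense as positive: L = (1.369)(690) + (1.509)(203) − (1.045)(2180) = -1028 kg·m²·rpm.
Combined I = 1.369 + 1.509 + 1.045 = 3.923 kg·m².
ω_f = L / I = -1028 / 3.923 = -261.9 rpm.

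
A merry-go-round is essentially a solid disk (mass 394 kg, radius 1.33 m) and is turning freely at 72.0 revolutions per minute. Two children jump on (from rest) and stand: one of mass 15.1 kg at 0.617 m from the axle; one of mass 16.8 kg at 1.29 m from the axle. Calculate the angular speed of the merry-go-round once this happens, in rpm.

ω_f ≈ 65.7 rpm

No external torque acts about the axle; L_before = L_after.
I_p = ½(394)(1.33)² = 348.5 kg·m².
Added inertia Σmr² = (15.1)(0.617)² + (16.8)(1.29)² = 33.71 kg·m²; I_f = 348.5 + 33.71 = 382.2 kg·m².
ω_f = I_p ω_i / I_f = (348.5)(72.0) / 382.2 = 65.65 rpm.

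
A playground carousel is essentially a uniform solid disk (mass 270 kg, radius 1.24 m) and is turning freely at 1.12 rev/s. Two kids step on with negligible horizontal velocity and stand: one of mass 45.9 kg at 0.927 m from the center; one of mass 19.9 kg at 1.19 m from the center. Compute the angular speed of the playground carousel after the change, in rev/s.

No external torque acts about the center; L_before = L_after.
I_p = ½(270)(1.24)² = 207.6 kg·m².
Added inertia Σmr² = (45.9)(0.927)² + (19.9)(1.19)² = 67.62 kg·m²; I_f = 207.6 + 67.62 = 275.2 kg·m².
ω_f = I_p ω_i / I_f = (207.6)(1.12) / 275.2 = 0.8448 rev/s.

ω_f ≈ 0.845 rev/s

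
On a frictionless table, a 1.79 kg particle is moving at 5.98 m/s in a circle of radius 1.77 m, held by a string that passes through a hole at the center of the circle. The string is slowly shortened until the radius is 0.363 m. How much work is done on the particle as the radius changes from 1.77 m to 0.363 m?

The only horizontal force on the mass is along the cord (radial), so it exerts no torque about the hole and angular momentum m v r is conserved.
v₂ = v₁ r₁ / r₂ = (5.98)(1.77) / (0.363) = 29.16 m/s.
W = ΔKE = ½m(v₂² − v₁²) = 728.9 J.

W ≈ 729 J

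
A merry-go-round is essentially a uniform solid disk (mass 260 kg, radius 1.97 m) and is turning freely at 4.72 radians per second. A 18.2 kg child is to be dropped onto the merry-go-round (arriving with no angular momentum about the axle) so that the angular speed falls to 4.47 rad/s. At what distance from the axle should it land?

No external torque acts about the axle; L_before = L_after.
I_p = ½(260)(1.97)² = 504.5 kg·m².
I_p ω_i = (I_p + m r²) ω_f ⇒ m r² = I_p(ω_i/ω_f − 1) = 504.5(4.72/4.47 − 1) = 28.22 kg·m².
r = √(28.22/18.2) = 1.245 m.

r ≈ 1.25 m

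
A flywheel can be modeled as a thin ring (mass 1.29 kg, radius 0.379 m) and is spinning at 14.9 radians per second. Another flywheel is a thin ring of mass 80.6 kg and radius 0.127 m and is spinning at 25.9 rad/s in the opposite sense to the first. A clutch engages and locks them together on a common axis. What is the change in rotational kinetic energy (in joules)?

No external torque acts about the common axis, so total angular momentum is conserved.
Moments of inertia: I_A = (1.29)(0.379)² = 0.1853 kg·m²; I_B = (80.6)(0.127)² = 1.300 kg·m².
Taking A's sense as positive: L = (0.1853)(14.9) − (1.300)(25.9) = -30.91 kg·m²·rad/s.
Combined I = 0.1853 + 1.300 = 1.485 kg·m².
ω_f = L / I = -30.91 / 1.485 = -20.81 rad/s.
KE_i = ½ΣIω² = 456.6 J; KE_f = ½(1.485)(20.81)² = 321.6 J.

ΔKE ≈ -135 J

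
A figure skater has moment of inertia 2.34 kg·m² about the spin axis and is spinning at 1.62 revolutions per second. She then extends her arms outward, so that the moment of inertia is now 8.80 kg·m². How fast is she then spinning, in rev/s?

Angular momentum about the spin axis is conserved since the torque about it is zero.
ω₂ = I₁ω₁ / I₂ = (2.340)(1.62 rev/s) / (8.800) = 0.4308 rev/s.

ω₂ ≈ 0.431 rev/s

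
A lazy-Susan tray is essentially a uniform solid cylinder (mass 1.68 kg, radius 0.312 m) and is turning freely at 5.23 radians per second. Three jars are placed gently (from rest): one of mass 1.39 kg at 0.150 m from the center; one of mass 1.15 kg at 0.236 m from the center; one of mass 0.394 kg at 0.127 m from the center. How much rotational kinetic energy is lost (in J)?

energy lost ≈ 0.620 J

No external torque acts about the center; L_before = L_after.
I_p = ½(1.68)(0.312)² = 0.08177 kg·m².
Added inertia Σmr² = (1.39)(0.150)² + (1.15)(0.236)² + (0.394)(0.127)² = 0.1017 kg·m²; I_f = 0.08177 + 0.1017 = 0.1834 kg·m².
ω_f = I_p ω_i / I_f = (0.08177)(5.23) / 0.1834 = 2.331 rad/s.
KE_i = ½(0.08177)(5.230 rad/s)² = 1.118 J; KE_f = ½(0.1834)(2.331)² = 0.4985 J.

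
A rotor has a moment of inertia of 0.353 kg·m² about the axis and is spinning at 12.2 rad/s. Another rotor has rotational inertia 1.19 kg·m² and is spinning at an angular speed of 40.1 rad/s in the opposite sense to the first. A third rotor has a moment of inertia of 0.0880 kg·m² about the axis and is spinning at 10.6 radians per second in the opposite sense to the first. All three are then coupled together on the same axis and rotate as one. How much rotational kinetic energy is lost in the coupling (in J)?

ΔKE lost ≈ 385 J

No external torque acts about the common axis, so total angular momentum is conserved.
Taking A's sense as positive: L = (0.3530)(12.2) − (1.190)(40.1) − (0.08800)(10.6) = -44.35 kg·m²·rad/s.
Combined I = 0.3530 + 1.190 + 0.08800 = 1.631 kg·m².
ω_f = L / I = -44.35 / 1.631 = -27.19 rad/s.
KE_i = ½ΣIω² = 988.0 J; KE_f = ½(1.631)(27.19)² = 602.9 J.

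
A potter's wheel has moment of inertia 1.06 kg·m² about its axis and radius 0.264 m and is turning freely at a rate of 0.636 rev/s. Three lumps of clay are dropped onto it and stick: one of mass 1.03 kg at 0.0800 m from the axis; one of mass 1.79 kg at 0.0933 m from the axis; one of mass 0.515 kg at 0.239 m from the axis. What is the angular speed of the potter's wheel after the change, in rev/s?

No external torque acts about the axis; L_before = L_after.
Added inertia Σmr² = (1.03)(0.0800)² + (1.79)(0.0933)² + (0.515)(0.239)² = 0.05159 kg·m²; I_f = 1.060 + 0.05159 = 1.112 kg·m².
ω_f = I_p ω_i / I_f = (1.060)(0.636) / 1.112 = 0.6065 rev/s.

ω_f ≈ 0.606 rev/s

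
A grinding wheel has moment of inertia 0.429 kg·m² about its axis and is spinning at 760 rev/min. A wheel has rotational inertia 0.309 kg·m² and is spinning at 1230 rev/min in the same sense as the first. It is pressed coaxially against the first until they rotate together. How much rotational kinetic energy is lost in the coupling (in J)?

ΔKE lost ≈ 218 J

The coupling torques are internal; angular momentum about the shared axis is conserved.
Taking A's sense as positive: L = (0.4290)(760) + (0.3090)(1230) = 706.1 kg·m²·rpm.
Combined I = 0.4290 + 0.3090 = 0.7380 kg·m².
ω_f = L / I = 706.1 / 0.7380 = 956.8 rpm.
KE_i = ½ΣIω² = 3922 J; KE_f = ½(0.7380)(100.2)² = 3704 J.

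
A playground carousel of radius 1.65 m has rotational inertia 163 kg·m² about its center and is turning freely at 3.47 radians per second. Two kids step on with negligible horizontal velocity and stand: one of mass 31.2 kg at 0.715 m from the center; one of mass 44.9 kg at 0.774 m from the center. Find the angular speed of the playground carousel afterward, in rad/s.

The added mass arrives with no angular momentum about the center, and any external torque about the center is negligible, so the system's angular momentum is conserved.
Added inertia Σmr² = (31.2)(0.715)² + (44.9)(0.774)² = 42.85 kg·m²; I_f = 163.0 + 42.85 = 205.8 kg·m².
ω_f = I_p ω_i / I_f = (163.0)(3.47) / 205.8 = 2.748 rad/s.

ω_f ≈ 2.75 rad/s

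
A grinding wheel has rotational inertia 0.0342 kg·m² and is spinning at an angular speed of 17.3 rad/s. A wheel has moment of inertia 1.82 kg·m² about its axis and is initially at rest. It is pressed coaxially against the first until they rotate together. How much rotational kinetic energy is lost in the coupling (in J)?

ΔKE lost ≈ 5.02 J

No external torque acts about the common axis, so total angular momentum is conserved.
Taking A's sense as positive: L = (0.03420)(17.3) = 0.5917 kg·m²·rad/s.
Combined I = 0.03420 + 1.820 = 1.854 kg·m².
ω_f = L / I = 0.5917 / 1.854 = 0.3191 rad/s.
KE_i = ½ΣIω² = 5.118 J; KE_f = ½(1.854)(0.3191)² = 0.09440 J.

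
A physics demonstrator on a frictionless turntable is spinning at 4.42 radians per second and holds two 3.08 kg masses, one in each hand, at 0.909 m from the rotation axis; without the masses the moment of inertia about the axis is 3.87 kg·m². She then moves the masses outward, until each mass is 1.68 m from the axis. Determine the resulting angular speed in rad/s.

ω₂ ≈ 1.86 rad/s

With no external torque about the axis, L is conserved: I₁ω₁ = I₂ω₂.
I₁ = 3.87 + 2(3.08)(0.909)² = 8.960 kg·m²; I₂ = 3.87 + 2(3.08)(1.68)² = 21.26 kg·m².
ω₂ = I₁ω₁ / I₂ = (8.960)(4.42 rad/s) / (21.26) = 1.863 rad/s.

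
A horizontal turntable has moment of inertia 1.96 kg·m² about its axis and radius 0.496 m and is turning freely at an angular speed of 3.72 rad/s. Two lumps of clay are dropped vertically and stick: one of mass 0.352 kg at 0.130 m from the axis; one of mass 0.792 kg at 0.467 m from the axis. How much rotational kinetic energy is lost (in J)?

energy lost ≈ 1.13 J

The added mass arrives with no angular momentum about the axis, and any external torque about the axis is negligible, so the system's angular momentum is conserved.
Added inertia Σmr² = (0.352)(0.130)² + (0.792)(0.467)² = 0.1787 kg·m²; I_f = 1.960 + 0.1787 = 2.139 kg·m².
ω_f = I_p ω_i / I_f = (1.960)(3.72) / 2.139 = 3.409 rad/s.
KE_i = ½(1.960)(3.720 rad/s)² = 13.56 J; KE_f = ½(2.139)(3.409)² = 12.43 J.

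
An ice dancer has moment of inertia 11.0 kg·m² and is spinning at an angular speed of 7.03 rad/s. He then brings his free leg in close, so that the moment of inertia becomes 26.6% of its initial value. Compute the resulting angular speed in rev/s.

No external torque acts about the spin axis, so angular momentum is conserved.
I₂ = 0.266 × 11.0 = 2.926 kg·m².
ω₂ = I₁ω₁ / I₂ = (11.00)(7.03 rad/s) / (2.926) = 26.43 rad/s = 4.206 rev/s.

ω₂ ≈ 4.21 rev/s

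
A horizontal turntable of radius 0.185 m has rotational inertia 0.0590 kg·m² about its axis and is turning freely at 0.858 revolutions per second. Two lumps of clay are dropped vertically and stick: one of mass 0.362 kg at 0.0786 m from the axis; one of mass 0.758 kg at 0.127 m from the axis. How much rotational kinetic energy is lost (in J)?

energy lost ≈ 0.169 J

No external torque acts about the axis; L_before = L_after.
Added inertia Σmr² = (0.362)(0.0786)² + (0.758)(0.127)² = 0.01446 kg·m²; I_f = 0.05900 + 0.01446 = 0.07346 kg·m².
ω_f = I_p ω_i / I_f = (0.05900)(0.858) / 0.07346 = 0.6891 rev/s.
KE_i = ½(0.05900)(5.391 rad/s)² = 0.8573 J; KE_f = ½(0.07346)(4.330)² = 0.6886 J.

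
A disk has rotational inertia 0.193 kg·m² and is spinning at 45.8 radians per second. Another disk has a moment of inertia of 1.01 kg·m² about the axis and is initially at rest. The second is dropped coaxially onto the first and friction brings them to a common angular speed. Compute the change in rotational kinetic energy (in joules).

The coupling torques are internal; angular momentum about the shared axis is conserved.
Taking A's sense as positive: L = (0.1930)(45.8) = 8.839 kg·m²·rad/s.
Combined I = 0.1930 + 1.010 = 1.203 kg·m².
ω_f = L / I = 8.839 / 1.203 = 7.348 rad/s.
KE_i = ½ΣIω² = 202.4 J; KE_f = ½(1.203)(7.348)² = 32.48 J.

ΔKE ≈ -170 J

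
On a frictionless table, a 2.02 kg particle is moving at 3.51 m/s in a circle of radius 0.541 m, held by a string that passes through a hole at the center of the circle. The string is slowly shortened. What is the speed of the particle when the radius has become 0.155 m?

Central (radial) force ⇒ zero torque about the center ⇒ m v r is constant.
v₂ = v₁ r₁ / r₂ = (3.51)(0.541) / (0.155) = 12.25 m/s.

v₂ ≈ 12.3 m/s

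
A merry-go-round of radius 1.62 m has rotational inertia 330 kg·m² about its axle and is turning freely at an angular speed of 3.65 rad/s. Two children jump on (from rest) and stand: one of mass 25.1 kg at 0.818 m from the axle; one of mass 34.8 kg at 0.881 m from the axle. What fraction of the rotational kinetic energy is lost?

fraction ≈ 0.117

No external torque acts about the axle; L_before = L_after.
Added inertia Σmr² = (25.1)(0.818)² + (34.8)(0.881)² = 43.81 kg·m²; I_f = 330.0 + 43.81 = 373.8 kg·m².
ω_f = I_p ω_i / I_f = (330.0)(3.65) / 373.8 = 3.222 rad/s.
KE_i = ½(330.0)(3.650 rad/s)² = 2198 J; KE_f = ½(373.8)(3.222)² = 1941 J.
Fraction lost = 0.1172.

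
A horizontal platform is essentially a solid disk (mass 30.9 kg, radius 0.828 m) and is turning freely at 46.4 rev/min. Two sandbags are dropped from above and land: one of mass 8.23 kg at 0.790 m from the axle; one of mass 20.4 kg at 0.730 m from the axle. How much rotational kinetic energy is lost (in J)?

energy lost ≈ 75.2 J

The added mass arrives with no angular momentum about the axle, and any external torque about the axle is negligible, so the system's angular momentum is conserved.
I_p = ½(30.9)(0.828)² = 10.59 kg·m².
Added inertia Σmr² = (8.23)(0.790)² + (20.4)(0.730)² = 16.01 kg·m²; I_f = 10.59 + 16.01 = 26.60 kg·m².
ω_f = I_p ω_i / I_f = (10.59)(46.4) / 26.60 = 18.48 rpm.
KE_i = ½(10.59)(4.859 rad/s)² = 125.0 J; KE_f = ½(26.60)(1.935)² = 49.79 J.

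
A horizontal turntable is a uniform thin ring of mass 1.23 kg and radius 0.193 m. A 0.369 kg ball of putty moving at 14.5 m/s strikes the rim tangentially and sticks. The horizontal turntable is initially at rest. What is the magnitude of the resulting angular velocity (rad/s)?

About the axle the impulsive forces during the collision are internal, so angular momentum about that axis is conserved.
I_p = (1.23)(0.193)² = 0.04582 kg·m². Taking the sense of the ball of putty's angular momentum as positive, L_{ball} = m v R = (0.369)(14.5)(0.193) = 1.033 kg·m²/s.
L_i = 0 + 1.033 = 1.033 kg·m²/s.
After sticking, I_f = I_p + m R² = 0.04582 + (0.369)(0.193)² = 0.05956 kg·m².
ω_f = L_i / I_f = 1.033 / 0.05956 = 17.34 rad/s.

|ω_f| ≈ 17.3 rad/s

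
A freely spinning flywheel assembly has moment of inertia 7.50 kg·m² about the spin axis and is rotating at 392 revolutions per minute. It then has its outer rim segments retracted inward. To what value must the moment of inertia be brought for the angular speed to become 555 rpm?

Angular momentum about the spin axis is conserved since the torque about it is zero.
I₂ = I₁ω₁ / ω₂ = (7.50)(392) / (555) = 5.297 kg·m².

I₂ ≈ 5.30 kg·m²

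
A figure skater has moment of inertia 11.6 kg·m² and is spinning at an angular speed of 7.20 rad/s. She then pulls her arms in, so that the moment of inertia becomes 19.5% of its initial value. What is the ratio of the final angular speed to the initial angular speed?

With no external torque about the axis, L is conserved: I₁ω₁ = I₂ω₂.
I₂ = 0.195 × 11.6 = 2.262 kg·m².
ω₂/ω₁ = I₁/I₂ = 11.60 / 2.262 = 5.128.

ω₂/ω₁ ≈ 5.13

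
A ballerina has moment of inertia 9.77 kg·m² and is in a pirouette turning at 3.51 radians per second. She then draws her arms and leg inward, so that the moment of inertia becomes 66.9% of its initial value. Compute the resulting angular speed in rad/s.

With no external torque about the axis, L is conserved: I₁ω₁ = I₂ω₂.
I₂ = 0.669 × 9.77 = 6.536 kg·m².
ω₂ = I₁ω₁ / I₂ = (9.770)(3.51 rad/s) / (6.536) = 5.247 rad/s.

ω₂ ≈ 5.25 rad/s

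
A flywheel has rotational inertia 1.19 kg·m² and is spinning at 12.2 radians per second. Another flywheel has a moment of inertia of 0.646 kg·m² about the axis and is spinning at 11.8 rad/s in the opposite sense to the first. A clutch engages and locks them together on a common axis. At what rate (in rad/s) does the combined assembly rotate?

The coupling torques are internal; angular momentum about the shared axis is conserved.
Taking A's sense as positive: L = (1.190)(12.2) − (0.6460)(11.8) = 6.895 kg·m²·rad/s.
Combined I = 1.190 + 0.6460 = 1.836 kg·m².
ω_f = L / I = 6.895 / 1.836 = 3.756 rad/s.

|ω_f| ≈ 3.76 rad/s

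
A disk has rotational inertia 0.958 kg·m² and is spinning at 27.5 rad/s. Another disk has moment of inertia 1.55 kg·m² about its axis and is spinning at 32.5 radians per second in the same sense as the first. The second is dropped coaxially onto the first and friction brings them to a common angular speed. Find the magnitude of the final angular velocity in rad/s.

|ω_f| ≈ 30.6 rad/s

The coupling torques are internal; angular momentum about the shared axis is conserved.
Taking A's sense as positive: L = (0.9580)(27.5) + (1.550)(32.5) = 76.72 kg·m²·rad/s.
Combined I = 0.9580 + 1.550 = 2.508 kg·m².
ω_f = L / I = 76.72 / 2.508 = 30.59 rad/s.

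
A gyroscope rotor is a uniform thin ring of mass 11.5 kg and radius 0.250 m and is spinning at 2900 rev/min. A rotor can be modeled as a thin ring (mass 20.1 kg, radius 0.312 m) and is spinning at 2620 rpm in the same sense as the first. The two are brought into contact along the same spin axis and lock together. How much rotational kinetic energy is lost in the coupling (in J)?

ΔKE lost ≈ 226 J

The coupling torques are internal; angular momentum about the shared axis is conserved.
Moments of inertia: I_A = (11.5)(0.250)² = 0.7188 kg·m²; I_B = (20.1)(0.312)² = 1.957 kg·m².
Taking A's sense as positive: L = (0.7188)(2900) + (1.957)(2620) = 7211 kg·m²·rpm.
Combined I = 0.7188 + 1.957 = 2.675 kg·m².
ω_f = L / I = 7211 / 2.675 = 2695 rpm.
KE_i = ½ΣIω² = 1.068e+05 J; KE_f = ½(2.675)(282.2)² = 1.066e+05 J.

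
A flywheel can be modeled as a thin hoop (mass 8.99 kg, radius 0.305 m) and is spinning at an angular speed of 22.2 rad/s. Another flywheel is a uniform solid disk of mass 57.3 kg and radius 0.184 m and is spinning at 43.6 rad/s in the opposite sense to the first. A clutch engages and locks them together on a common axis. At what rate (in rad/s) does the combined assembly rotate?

No external torque acts about the common axis, so total angular momentum is conserved.
Moments of inertia: I_A = (8.99)(0.305)² = 0.8363 kg·m²; I_B = ½(57.3)(0.184)² = 0.9700 kg·m².
Taking A's sense as positive: L = (0.8363)(22.2) − (0.9700)(43.6) = -23.73 kg·m²·rad/s.
Combined I = 0.8363 + 0.9700 = 1.806 kg·m².
ω_f = L / I = -23.73 / 1.806 = -13.13 rad/s.

|ω_f| ≈ 13.1 rad/s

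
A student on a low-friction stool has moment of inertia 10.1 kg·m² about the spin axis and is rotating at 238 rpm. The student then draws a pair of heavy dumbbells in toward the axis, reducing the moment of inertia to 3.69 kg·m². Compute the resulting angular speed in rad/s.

With no external torque about the axis, L is conserved: I₁ω₁ = I₂ω₂.
ω₂ = I₁ω₁ / I₂ = (10.10)(238 rpm) / (3.690) = 651.4 rpm = 68.22 rad/s.

ω₂ ≈ 68.2 rad/s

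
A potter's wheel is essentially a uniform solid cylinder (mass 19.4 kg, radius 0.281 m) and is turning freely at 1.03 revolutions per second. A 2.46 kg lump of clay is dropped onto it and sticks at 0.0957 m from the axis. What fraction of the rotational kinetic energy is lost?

fraction ≈ 0.0286

No external torque acts about the axis; L_before = L_after.
I_p = ½(19.4)(0.281)² = 0.7659 kg·m².
Added inertia Σmr² = (2.46)(0.0957)² = 0.02253 kg·m²; I_f = 0.7659 + 0.02253 = 0.7885 kg·m².
ω_f = I_p ω_i / I_f = (0.7659)(1.03) / 0.7885 = 1.001 rev/s.
KE_i = ½(0.7659)(6.472 rad/s)² = 16.04 J; KE_f = ½(0.7885)(6.287)² = 15.58 J.
Fraction lost = 0.02857.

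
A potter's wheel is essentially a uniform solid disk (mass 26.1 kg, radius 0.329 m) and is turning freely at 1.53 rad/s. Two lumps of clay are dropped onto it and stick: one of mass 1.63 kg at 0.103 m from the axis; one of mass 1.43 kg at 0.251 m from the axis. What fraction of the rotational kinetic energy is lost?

No external torque acts about the axis; L_before = L_after.
I_p = ½(26.1)(0.329)² = 1.413 kg·m².
Added inertia Σmr² = (1.63)(0.103)² + (1.43)(0.251)² = 0.1074 kg·m²; I_f = 1.413 + 0.1074 = 1.520 kg·m².
ω_f = I_p ω_i / I_f = (1.413)(1.53) / 1.520 = 1.422 rad/s.
KE_i = ½(1.413)(1.530 rad/s)² = 1.653 J; KE_f = ½(1.520)(1.422)² = 1.537 J.
Fraction lost = 0.07065.

fraction ≈ 0.0707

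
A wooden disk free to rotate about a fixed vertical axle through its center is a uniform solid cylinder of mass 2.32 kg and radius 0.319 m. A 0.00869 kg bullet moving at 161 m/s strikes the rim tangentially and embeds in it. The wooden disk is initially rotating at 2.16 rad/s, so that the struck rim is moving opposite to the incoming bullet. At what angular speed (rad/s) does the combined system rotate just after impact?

The axle reaction passes through the axle and exerts no torque about it; angular momentum about the axle is conserved through the impact.
I_p = ½(2.32)(0.319)² = 0.1180 kg·m². Taking the sense of the bullet's angular momentum as positive, L_{bullet} = m v R = (0.00869)(161)(0.319) = 0.4463 kg·m²/s.
L_i = −I_p ω_p + m v R = −(0.1180)(2.16) + 0.4463 = 0.1913 kg·m²/s.
After sticking, I_f = I_p + m R² = 0.1180 + (0.00869)(0.319)² = 0.1189 kg·m².
ω_f = L_i / I_f = 0.1913 / 0.1189 = 1.609 rad/s.

|ω_f| ≈ 1.61 rad/s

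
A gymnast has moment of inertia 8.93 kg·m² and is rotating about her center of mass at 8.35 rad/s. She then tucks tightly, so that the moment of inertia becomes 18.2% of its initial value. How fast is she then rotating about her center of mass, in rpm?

ω₂ ≈ 438 rpm

Angular momentum about the spin axis is conserved since the torque about it is zero.
I₂ = 0.182 × 8.93 = 1.625 kg·m².
ω₂ = I₁ω₁ / I₂ = (8.930)(8.35 rad/s) / (1.625) = 45.88 rad/s = 438.1 rpm.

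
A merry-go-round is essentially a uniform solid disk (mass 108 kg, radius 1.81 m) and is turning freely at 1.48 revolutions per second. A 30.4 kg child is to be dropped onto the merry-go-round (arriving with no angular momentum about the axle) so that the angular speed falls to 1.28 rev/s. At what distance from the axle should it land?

r ≈ 0.954 m

No external torque acts about the axle; L_before = L_after.
I_p = ½(108)(1.81)² = 176.9 kg·m².
I_p ω_i = (I_p + m r²) ω_f ⇒ m r² = I_p(ω_i/ω_f − 1) = 176.9(1.48/1.28 − 1) = 27.64 kg·m².
r = √(27.64/30.4) = 0.9536 m.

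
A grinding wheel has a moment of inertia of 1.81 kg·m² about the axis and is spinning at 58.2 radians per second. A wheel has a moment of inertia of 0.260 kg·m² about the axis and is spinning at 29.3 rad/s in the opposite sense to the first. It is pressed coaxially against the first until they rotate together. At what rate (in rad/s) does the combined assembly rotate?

The coupling torques are internal; angular momentum about the shared axis is conserved.
Taking A's sense as positive: L = (1.810)(58.2) − (0.2600)(29.3) = 97.72 kg·m²·rad/s.
Combined I = 1.810 + 0.2600 = 2.070 kg·m².
ω_f = L / I = 97.72 / 2.070 = 47.21 rad/s.

|ω_f| ≈ 47.2 rad/s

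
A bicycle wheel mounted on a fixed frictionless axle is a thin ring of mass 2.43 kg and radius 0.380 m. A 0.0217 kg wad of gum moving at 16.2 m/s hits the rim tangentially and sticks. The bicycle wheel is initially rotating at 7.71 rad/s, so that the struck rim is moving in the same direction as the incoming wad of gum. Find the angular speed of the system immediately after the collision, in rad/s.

About the axle the impulsive forces during the collision are internal, so angular momentum about that axis is conserved.
I_p = (2.43)(0.380)² = 0.3509 kg·m². Taking the sense of the wad of gum's angular momentum as positive, L_{wad} = m v R = (0.0217)(16.2)(0.380) = 0.1336 kg·m²/s.
L_i = +I_p ω_p + m v R = +(0.3509)(7.71) + 0.1336 = 2.839 kg·m²/s.
After sticking, I_f = I_p + m R² = 0.3509 + (0.0217)(0.380)² = 0.3540 kg·m².
ω_f = L_i / I_f = 2.839 / 0.3540 = 8.019 rad/s.

|ω_f| ≈ 8.02 rad/s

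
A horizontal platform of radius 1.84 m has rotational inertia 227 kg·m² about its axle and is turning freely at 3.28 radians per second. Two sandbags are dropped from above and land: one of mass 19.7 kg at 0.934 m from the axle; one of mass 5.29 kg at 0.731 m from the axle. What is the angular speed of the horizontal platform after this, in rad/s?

The added mass arrives with no angular momentum about the axle, and any external torque about the axle is negligible, so the system's angular momentum is conserved.
Added inertia Σmr² = (19.7)(0.934)² + (5.29)(0.731)² = 20.01 kg·m²; I_f = 227.0 + 20.01 = 247.0 kg·m².
ω_f = I_p ω_i / I_f = (227.0)(3.28) / 247.0 = 3.014 rad/s.

ω_f ≈ 3.01 rad/s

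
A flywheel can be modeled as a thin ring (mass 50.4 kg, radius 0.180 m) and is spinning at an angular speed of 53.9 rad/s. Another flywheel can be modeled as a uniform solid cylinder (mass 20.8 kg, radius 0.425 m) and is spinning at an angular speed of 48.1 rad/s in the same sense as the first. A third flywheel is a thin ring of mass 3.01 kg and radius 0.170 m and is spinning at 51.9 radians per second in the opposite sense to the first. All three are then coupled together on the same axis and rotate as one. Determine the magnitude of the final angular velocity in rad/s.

|ω_f| ≈ 48.3 rad/s

No external torque acts about the common axis, so total angular momentum is conserved.
Moments of inertia: I_A = (50.4)(0.180)² = 1.633 kg·m²; I_B = ½(20.8)(0.425)² = 1.878 kg·m²; I_C = (3.01)(0.170)² = 0.08699 kg·m².
Taking A's sense as positive: L = (1.633)(53.9) + (1.878)(48.1) − (0.08699)(51.9) = 173.9 kg·m²·rad/s.
Combined I = 1.633 + 1.878 + 0.08699 = 3.598 kg·m².
ω_f = L / I = 173.9 / 3.598 = 48.31 rad/s.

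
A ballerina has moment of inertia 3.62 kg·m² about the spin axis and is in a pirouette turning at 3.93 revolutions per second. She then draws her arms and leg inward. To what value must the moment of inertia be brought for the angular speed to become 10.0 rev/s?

No external torque acts about the spin axis, so angular momentum is conserved.
I₂ = I₁ω₁ / ω₂ = (3.62)(3.93) / (10.0) = 1.423 kg·m².

I₂ ≈ 1.42 kg·m²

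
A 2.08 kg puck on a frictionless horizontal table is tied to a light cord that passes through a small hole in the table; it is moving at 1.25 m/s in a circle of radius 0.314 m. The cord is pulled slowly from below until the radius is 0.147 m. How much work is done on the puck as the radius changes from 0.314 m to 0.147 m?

The only horizontal force on the mass is along the cord (radial), so it exerts no torque about the hole and angular momentum m v r is conserved.
v₂ = v₁ r₁ / r₂ = (1.25)(0.314) / (0.147) = 2.670 m/s.
W = ΔKE = ½m(v₂² − v₁²) = 5.789 J.

W ≈ 5.79 J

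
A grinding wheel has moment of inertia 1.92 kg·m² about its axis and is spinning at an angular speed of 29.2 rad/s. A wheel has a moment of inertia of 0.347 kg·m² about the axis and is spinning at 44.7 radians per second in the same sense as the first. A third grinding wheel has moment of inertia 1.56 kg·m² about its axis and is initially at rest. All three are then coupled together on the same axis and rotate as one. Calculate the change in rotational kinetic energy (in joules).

The coupling torques are internal; angular momentum about the shared axis is conserved.
Taking A's sense as positive: L = (1.920)(29.2) + (0.3470)(44.7) = 71.57 kg·m²·rad/s.
Combined I = 1.920 + 0.3470 + 1.560 = 3.827 kg·m².
ω_f = L / I = 71.57 / 3.827 = 18.70 rad/s.
KE_i = ½ΣIω² = 1165 J; KE_f = ½(3.827)(18.70)² = 669.3 J.

ΔKE ≈ -496 J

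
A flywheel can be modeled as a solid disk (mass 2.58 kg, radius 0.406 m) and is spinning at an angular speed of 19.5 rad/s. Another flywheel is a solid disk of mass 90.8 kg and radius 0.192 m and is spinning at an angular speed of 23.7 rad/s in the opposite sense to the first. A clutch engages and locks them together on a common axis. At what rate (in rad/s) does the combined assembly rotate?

|ω_f| ≈ 18.8 rad/s

No external torque acts about the common axis, so total angular momentum is conserved.
Moments of inertia: I_A = ½(2.58)(0.406)² = 0.2126 kg·m²; I_B = ½(90.8)(0.192)² = 1.674 kg·m².
Taking A's sense as positive: L = (0.2126)(19.5) − (1.674)(23.7) = -35.52 kg·m²·rad/s.
Combined I = 0.2126 + 1.674 = 1.886 kg·m².
ω_f = L / I = -35.52 / 1.886 = -18.83 rad/s.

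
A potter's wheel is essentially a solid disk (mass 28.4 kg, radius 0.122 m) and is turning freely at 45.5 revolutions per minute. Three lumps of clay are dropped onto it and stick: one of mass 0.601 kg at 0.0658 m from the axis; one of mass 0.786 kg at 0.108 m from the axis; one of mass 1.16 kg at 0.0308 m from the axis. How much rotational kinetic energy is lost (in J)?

No external torque acts about the axis; L_before = L_after.
I_p = ½(28.4)(0.122)² = 0.2114 kg·m².
Added inertia Σmr² = (0.601)(0.0658)² + (0.786)(0.108)² + (1.16)(0.0308)² = 0.01287 kg·m²; I_f = 0.2114 + 0.01287 = 0.2242 kg·m².
ω_f = I_p ω_i / I_f = (0.2114)(45.5) / 0.2242 = 42.89 rpm.
KE_i = ½(0.2114)(4.765 rad/s)² = 2.399 J; KE_f = ½(0.2242)(4.491)² = 2.261 J.

energy lost ≈ 0.138 J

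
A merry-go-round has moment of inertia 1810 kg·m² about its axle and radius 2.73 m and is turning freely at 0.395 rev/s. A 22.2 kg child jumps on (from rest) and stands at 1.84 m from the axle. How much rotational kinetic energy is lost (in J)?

energy lost ≈ 222 J

The added mass arrives with no angular momentum about the axle, and any external torque about the axle is negligible, so the system's angular momentum is conserved.
Added inertia Σmr² = (22.2)(1.84)² = 75.16 kg·m²; I_f = 1810 + 75.16 = 1885 kg·m².
ω_f = I_p ω_i / I_f = (1810)(0.395) / 1885 = 0.3793 rev/s.
KE_i = ½(1810)(2.482 rad/s)² = 5574 J; KE_f = ½(1885)(2.383)² = 5352 J.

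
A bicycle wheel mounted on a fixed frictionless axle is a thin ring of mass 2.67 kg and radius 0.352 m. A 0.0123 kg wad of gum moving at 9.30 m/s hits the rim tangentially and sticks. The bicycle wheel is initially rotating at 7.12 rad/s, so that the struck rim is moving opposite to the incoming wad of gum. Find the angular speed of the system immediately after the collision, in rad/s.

|ω_f| ≈ 6.97 rad/s

About the axle the impulsive forces during the collision are internal, so angular momentum about that axis is conserved.
I_p = (2.67)(0.352)² = 0.3308 kg·m². Taking the sense of the wad of gum's angular momentum as positive, L_{wad} = m v R = (0.0123)(9.30)(0.352) = 0.04027 kg·m²/s.
L_i = −I_p ω_p + m v R = −(0.3308)(7.12) + 0.04027 = -2.315 kg·m²/s.
After sticking, I_f = I_p + m R² = 0.3308 + (0.0123)(0.352)² = 0.3323 kg·m².
ω_f = L_i / I_f = -2.315 / 0.3323 = -6.966 rad/s.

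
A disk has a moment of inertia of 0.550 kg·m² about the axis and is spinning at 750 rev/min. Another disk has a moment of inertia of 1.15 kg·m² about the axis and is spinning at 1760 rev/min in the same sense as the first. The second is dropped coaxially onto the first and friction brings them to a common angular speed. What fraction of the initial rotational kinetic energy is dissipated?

No external torque acts about the common axis, so total angular momentum is conserved.
Taking A's sense as positive: L = (0.5500)(750) + (1.150)(1760) = 2436 kg·m²·rpm.
Combined I = 0.5500 + 1.150 = 1.700 kg·m².
ω_f = L / I = 2436 / 1.700 = 1433 rpm.
KE_i = ½ΣIω² = 21230 J; KE_f = ½(1.700)(150.1)² = 19150 J.
Fraction dissipated = (KE_i − KE_f)/KE_i = 0.09803.

fraction ≈ 0.0980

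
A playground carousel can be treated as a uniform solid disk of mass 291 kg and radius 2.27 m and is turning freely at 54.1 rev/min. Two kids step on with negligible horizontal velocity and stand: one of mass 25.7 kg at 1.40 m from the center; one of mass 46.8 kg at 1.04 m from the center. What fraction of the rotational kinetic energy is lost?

No external torque acts about the center; L_before = L_after.
I_p = ½(291)(2.27)² = 749.7 kg·m².
Added inertia Σmr² = (25.7)(1.40)² + (46.8)(1.04)² = 101.0 kg·m²; I_f = 749.7 + 101.0 = 850.7 kg·m².
ω_f = I_p ω_i / I_f = (749.7)(54.1) / 850.7 = 47.68 rpm.
KE_i = ½(749.7)(5.665 rad/s)² = 12030 J; KE_f = ½(850.7)(4.993)² = 10600 J.
Fraction lost = 0.1187.

fraction ≈ 0.119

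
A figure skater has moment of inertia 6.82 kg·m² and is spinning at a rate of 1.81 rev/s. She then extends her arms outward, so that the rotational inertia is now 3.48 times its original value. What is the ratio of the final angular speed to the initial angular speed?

ω₂/ω₁ ≈ 0.287

No external torque acts about the spin axis, so angular momentum is conserved.
I₂ = 3.48 × 6.82 = 23.73 kg·m².
ω₂/ω₁ = I₁/I₂ = 6.820 / 23.73 = 0.2874.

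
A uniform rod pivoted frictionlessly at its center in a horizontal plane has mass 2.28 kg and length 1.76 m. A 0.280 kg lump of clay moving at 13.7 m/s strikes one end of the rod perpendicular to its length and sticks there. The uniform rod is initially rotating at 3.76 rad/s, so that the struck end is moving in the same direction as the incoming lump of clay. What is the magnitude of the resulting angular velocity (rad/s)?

The axle reaction passes through the pivot and exerts no torque about it; angular momentum about the pivot is conserved through the impact.
I_p = (1/12)(2.28)(1.76)² = 0.5885 kg·m². Taking the sense of the lump of clay's angular momentum as positive, L_{lump} = m v R = (0.280)(13.7)(1.76/2) = 3.376 kg·m²/s.
L_i = +I_p ω_p + m v R = +(0.5885)(3.76) + 3.376 = 5.589 kg·m²/s.
After sticking, I_f = I_p + m R² = 0.5885 + (0.280)(1.76/2)² = 0.8054 kg·m².
ω_f = L_i / I_f = 5.589 / 0.8054 = 6.939 rad/s.

|ω_f| ≈ 6.94 rad/s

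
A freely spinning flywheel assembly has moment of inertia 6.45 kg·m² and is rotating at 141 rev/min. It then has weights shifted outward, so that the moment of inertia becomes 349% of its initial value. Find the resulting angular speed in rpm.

With no external torque about the axis, L is conserved: I₁ω₁ = I₂ω₂.
I₂ = 3.49 × 6.45 = 22.51 kg·m².
ω₂ = I₁ω₁ / I₂ = (6.450)(141 rpm) / (22.51) = 40.40 rpm.

ω₂ ≈ 40.4 rpm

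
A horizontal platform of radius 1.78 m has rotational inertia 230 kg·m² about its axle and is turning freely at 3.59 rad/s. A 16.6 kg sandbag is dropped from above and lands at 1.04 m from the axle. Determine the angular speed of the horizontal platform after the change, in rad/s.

The added mass arrives with no angular momentum about the axle, and any external torque about the axle is negligible, so the system's angular momentum is conserved.
Added inertia Σmr² = (16.6)(1.04)² = 17.95 kg·m²; I_f = 230.0 + 17.95 = 248.0 kg·m².
ω_f = I_p ω_i / I_f = (230.0)(3.59) / 248.0 = 3.330 rad/s.

ω_f ≈ 3.33 rad/s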